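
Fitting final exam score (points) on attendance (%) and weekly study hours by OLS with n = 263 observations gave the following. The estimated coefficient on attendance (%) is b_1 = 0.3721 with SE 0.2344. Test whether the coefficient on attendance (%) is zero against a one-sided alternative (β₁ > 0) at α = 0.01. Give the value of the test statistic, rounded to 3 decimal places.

H₀: β₁ = 0 vs H₁: β₁ > 0.
t = (b_1 − β₁⁰)/SE = 0.3721 / 0.2344 = 1.587.
df = n − k − 1 = 263 − 2 − 1 = 260.
One-sided p ≈ 0.0568, which is ≥ 0.01, so fail to reject H₀.
The data do not give significant evidence that the true slope on attendance (%) is positive, holding the other predictors fixed.

t = 1.587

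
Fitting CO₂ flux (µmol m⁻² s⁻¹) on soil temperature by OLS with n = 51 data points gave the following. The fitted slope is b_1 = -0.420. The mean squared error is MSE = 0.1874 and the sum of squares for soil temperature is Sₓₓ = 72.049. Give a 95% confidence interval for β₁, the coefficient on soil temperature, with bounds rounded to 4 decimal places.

(-0.5225, -0.3175)

SE(b_1) = √(MSE/Sₓₓ) = √(0.1874/72.049) = 0.0510001.
df = n − 2 = 49.
t* = t_{0.025, 49} = 2.009575.
Margin = t* × SE = 2.009575 × 0.0510001 = 0.102488.
CI: -0.420 ± 0.102488 → (-0.5225, -0.3175).
With 95% confidence, each one-unit increase in soil temperature is associated with a change of between -0.5225 and -0.3175 µmol m⁻² s⁻¹ in CO₂ flux.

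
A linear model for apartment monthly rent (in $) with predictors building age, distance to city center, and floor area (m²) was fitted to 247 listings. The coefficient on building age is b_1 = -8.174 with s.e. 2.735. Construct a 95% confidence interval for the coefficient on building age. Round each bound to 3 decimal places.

(-13.561, -2.787)

df = n − k − 1 = 247 − 3 − 1 = 243.
t* = t_{0.025, 243} = 1.969774.
Margin = t* × SE = 1.969774 × 2.735 = 5.38733.
CI: -8.174 ± 5.38733 → (-13.561, -2.787).
With 95% confidence, each one-unit increase in building age is associated with a change of between -13.561 and -2.787 $ in apartment monthly rent, holding the other predictors fixed.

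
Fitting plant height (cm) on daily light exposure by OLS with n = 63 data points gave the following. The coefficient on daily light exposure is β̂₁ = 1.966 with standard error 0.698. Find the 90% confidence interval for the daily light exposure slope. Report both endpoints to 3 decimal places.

df = n − 2 = 63 − 2 = 61.
t* = t_{0.05, 61} = 1.670219.
Margin = t* × SE = 1.670219 × 0.698 = 1.16581.
CI: 1.966 ± 1.16581 → (0.800, 3.132).
With 90% confidence, each one-unit increase in daily light exposure is associated with a change of between 0.800 and 3.132 cm in plant height.

(0.800, 3.132)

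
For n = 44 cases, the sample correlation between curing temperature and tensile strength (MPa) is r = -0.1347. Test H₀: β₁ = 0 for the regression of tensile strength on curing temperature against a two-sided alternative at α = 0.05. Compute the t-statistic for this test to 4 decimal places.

t = -0.8810

t = r·√(n − 2)/√(1 − r²) = -0.1347·√42/√0.981856 = -0.8810.
df = n − 2 = 42.
Two-sided p ≈ 0.3833, which is ≥ 0.05, so fail to reject H₀.
The data do not give significant evidence of a linear association between curing temperature and tensile strength.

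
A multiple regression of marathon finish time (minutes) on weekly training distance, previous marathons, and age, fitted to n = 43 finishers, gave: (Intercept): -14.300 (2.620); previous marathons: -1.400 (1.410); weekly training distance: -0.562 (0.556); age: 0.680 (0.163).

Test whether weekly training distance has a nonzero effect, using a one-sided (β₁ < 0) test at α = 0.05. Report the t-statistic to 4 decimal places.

Read off: b = -0.562, SE = 0.556 for weekly training distance.
H₀: β₁ = 0 vs H₁: β₁ < 0.
t = -0.562 / 0.556 = -1.0108.
df = n − k − 1 = 43 − 3 − 1 = 39.
One-sided p ≈ 0.1592, which is ≥ 0.05, so fail to reject H₀.
The data do not give significant evidence that the true slope on weekly training distance is negative, holding the other predictors fixed.

t = -1.0108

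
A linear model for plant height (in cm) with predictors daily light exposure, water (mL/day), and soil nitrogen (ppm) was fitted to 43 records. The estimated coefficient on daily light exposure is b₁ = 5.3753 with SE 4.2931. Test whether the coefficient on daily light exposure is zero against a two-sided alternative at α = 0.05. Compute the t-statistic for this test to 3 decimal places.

t = 1.252

H₀: β₁ = 0 vs H₁: β₁ ≠ 0.
t = (b₁ − β₁⁰)/SE = 5.3753 / 4.2931 = 1.252.
df = n − k − 1 = 43 − 3 − 1 = 39.
Two-sided p ≈ 0.2180, which is ≥ 0.05, so fail to reject H₀.
The data do not give significant evidence of an association between daily light exposure and plant height, after adjusting for the other predictors.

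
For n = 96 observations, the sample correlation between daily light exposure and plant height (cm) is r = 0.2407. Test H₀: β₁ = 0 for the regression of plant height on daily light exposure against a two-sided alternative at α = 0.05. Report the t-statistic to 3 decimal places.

t = r·√(n − 2)/√(1 − r²) = 0.2407·√94/√0.942064 = 2.404.
df = n − 2 = 94.
Two-sided p ≈ 0.0182, which is < 0.05, so reject H₀.
There is evidence of a linear association between daily light exposure and plant height.

t = 2.404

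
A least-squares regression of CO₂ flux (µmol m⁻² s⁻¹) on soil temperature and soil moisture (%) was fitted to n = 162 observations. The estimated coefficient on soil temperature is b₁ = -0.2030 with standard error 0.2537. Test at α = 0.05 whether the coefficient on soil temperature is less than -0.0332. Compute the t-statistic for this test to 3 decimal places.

H₀: β₁ = -0.0332 vs H₁: β₁ < -0.0332.
t = (b₁ − β₁⁰)/SE = (-0.2030 − (-0.0332)) / 0.2537 = -0.669.
df = n − k − 1 = 162 − 2 − 1 = 159.
One-sided p ≈ 0.2521, which is ≥ 0.05, so fail to reject H₀.
The data do not give significant evidence that the true slope on soil temperature is below -0.0332 µmol m⁻² s⁻¹ per unit, holding the other predictors fixed.

t = -0.669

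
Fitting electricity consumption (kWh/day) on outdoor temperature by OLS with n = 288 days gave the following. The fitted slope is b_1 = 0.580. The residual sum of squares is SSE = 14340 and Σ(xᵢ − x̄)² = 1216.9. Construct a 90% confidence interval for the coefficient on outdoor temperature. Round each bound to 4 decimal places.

(0.2450, 0.9150)

MSE = SSE/(n − 2) = 14340/286 = 50.1399.
SE(b_1) = √(MSE/Sₓₓ) = √(50.1399/1216.9) = 0.202985.
df = n − 2 = 286.
t* = t_{0.05, 286} = 1.650199.
Margin = t* × SE = 1.650199 × 0.202985 = 0.334966.
CI: 0.580 ± 0.334966 → (0.2450, 0.9150).
With 90% confidence, each one-unit increase in outdoor temperature is associated with a change of between 0.2450 and 0.9150 kWh/day in electricity consumption.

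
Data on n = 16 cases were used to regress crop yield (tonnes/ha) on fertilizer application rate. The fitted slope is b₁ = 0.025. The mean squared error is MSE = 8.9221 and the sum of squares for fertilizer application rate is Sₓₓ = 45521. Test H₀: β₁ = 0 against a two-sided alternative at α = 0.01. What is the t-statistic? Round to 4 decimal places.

t = 1.7857

SE(b₁) = √(MSE/Sₓₓ) = √(8.9221/45521) = 0.014.
t = 0.025 / 0.014 = 1.7857.
df = n − 2 = 14.
Two-sided p ≈ 0.0958, which is ≥ 0.01, so fail to reject H₀.
The data do not give significant evidence of an association between fertilizer application rate and crop yield.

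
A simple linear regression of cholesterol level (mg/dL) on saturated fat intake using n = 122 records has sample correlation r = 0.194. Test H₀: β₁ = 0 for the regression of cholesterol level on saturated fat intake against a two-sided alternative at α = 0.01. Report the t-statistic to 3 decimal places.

t = r·√(n − 2)/√(1 − r²) = 0.194·√120/√0.962364 = 2.166.
df = n − 2 = 120.
Two-sided p ≈ 0.0323, which is ≥ 0.01, so fail to reject H₀.
The data do not give significant evidence of a linear association between saturated fat intake and cholesterol level.

t = 2.166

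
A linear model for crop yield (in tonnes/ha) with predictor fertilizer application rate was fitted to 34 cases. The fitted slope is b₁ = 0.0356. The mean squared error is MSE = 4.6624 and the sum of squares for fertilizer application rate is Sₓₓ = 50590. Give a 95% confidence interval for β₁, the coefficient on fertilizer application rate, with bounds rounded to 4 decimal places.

(0.0160, 0.0552)

SE(b₁) = √(MSE/Sₓₓ) = √(4.6624/50590) = 0.00960003.
df = n − 2 = 32.
t* = t_{0.025, 32} = 2.036933.
Margin = t* × SE = 2.036933 × 0.00960003 = 0.019555.
CI: 0.0356 ± 0.019555 → (0.0160, 0.0552).
With 95% confidence, each one-unit increase in fertilizer application rate is associated with a change of between 0.0160 and 0.0552 tonnes/ha in crop yield.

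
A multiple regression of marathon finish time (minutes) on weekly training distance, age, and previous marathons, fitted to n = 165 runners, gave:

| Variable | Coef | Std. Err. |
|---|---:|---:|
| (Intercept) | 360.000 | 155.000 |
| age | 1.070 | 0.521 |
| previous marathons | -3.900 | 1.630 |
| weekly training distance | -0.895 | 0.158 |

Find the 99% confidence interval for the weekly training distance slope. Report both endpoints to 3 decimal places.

Read off: b = -0.895, SE = 0.158 for weekly training distance.
df = n − k − 1 = 165 − 3 − 1 = 161.
t* = t_{0.005, 161} = 2.606711.
Margin = t* × SE = 2.606711 × 0.158 = 0.41186.
CI: -0.895 ± 0.41186 → (-1.307, -0.483).

(-1.307, -0.483)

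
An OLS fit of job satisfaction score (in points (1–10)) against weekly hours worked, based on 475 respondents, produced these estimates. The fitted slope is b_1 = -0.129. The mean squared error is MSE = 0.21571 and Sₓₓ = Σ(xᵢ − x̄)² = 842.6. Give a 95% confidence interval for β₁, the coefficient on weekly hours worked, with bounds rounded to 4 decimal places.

(-0.1604, -0.0976)

SE(b_1) = √(MSE/Sₓₓ) = √(0.21571/842.6) = 0.0160002.
df = n − 2 = 473.
t* = t_{0.025, 473} = 1.964992.
Margin = t* × SE = 1.964992 × 0.0160002 = 0.031440.
CI: -0.129 ± 0.031440 → (-0.1604, -0.0976).
With 95% confidence, each one-unit increase in weekly hours worked is associated with a change of between -0.1604 and -0.0976 points (1–10) in job satisfaction score.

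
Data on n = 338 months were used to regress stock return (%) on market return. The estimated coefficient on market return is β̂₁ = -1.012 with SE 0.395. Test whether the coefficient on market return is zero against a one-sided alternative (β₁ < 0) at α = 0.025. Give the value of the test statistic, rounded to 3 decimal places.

t = -2.562

H₀: β₁ = 0 vs H₁: β₁ < 0.
t = (β̂₁ − β₁⁰)/SE = -1.012 / 0.395 = -2.562.
df = n − 2 = 338 − 2 = 336.
One-sided p ≈ 0.0054, which is < 0.025, so reject H₀.
There is evidence that the true slope on market return is negative.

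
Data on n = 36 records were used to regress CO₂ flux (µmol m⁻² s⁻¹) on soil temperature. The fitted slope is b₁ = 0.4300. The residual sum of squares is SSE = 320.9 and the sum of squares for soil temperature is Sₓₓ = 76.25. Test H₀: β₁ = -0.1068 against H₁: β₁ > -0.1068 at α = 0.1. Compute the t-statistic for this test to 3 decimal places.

t = 1.526

MSE = SSE/(n − 2) = 320.9/34 = 9.43824.
SE(b₁) = √(MSE/Sₓₓ) = √(9.43824/76.25) = 0.351824.
t = (0.4300 − (-0.1068)) / 0.351824 = 1.526.
df = n − 2 = 34.
One-sided p ≈ 0.0682, which is < 0.1, so reject H₀.
There is evidence that the true slope on soil temperature exceeds -0.1068 µmol m⁻² s⁻¹ per unit.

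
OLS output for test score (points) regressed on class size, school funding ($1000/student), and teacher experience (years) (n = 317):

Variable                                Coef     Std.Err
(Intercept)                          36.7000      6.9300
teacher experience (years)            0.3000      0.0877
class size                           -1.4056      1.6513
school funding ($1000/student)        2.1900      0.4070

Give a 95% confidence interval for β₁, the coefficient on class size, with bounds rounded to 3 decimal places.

Read off: b = -1.4056, SE = 1.6513 for class size.
df = n − k − 1 = 317 − 3 − 1 = 313.
t* = t_{0.025, 313} = 1.967572.
Margin = t* × SE = 1.967572 × 1.6513 = 3.24905.
CI: -1.4056 ± 3.24905 → (-4.655, 1.843).

(-4.655, 1.843)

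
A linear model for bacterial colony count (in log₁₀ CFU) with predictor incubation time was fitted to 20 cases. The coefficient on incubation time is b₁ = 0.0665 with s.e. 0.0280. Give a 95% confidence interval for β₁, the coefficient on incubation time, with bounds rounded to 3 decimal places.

df = n − 2 = 20 − 2 = 18.
t* = t_{0.025, 18} = 2.100922.
Margin = t* × SE = 2.100922 × 0.0280 = 0.05883.
CI: 0.0665 ± 0.05883 → (0.008, 0.125).
With 95% confidence, each one-unit increase in incubation time is associated with a change of between 0.008 and 0.125 log₁₀ CFU in bacterial colony count.

(0.008, 0.125)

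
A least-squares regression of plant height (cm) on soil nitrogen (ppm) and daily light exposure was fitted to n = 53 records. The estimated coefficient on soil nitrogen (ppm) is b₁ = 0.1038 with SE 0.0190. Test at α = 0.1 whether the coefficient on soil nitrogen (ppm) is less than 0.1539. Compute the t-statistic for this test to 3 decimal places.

t = -2.637

H₀: β₁ = 0.1539 vs H₁: β₁ < 0.1539.
t = (b₁ − β₁⁰)/SE = (0.1038 − 0.1539) / 0.0190 = -2.637.
df = n − k − 1 = 53 − 2 − 1 = 50.
One-sided p ≈ 0.0056, which is < 0.1, so reject H₀.
There is evidence that the true slope on soil nitrogen (ppm) is below 0.1539 cm per unit, holding the other predictors fixed.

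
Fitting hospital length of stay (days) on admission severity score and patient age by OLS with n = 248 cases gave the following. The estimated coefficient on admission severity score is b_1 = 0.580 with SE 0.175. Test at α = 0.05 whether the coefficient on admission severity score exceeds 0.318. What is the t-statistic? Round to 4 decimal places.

H₀: β₁ = 0.318 vs H₁: β₁ > 0.318.
t = (b_1 − β₁⁰)/SE = (0.580 − 0.318) / 0.175 = 1.4971.
df = n − k − 1 = 248 − 2 − 1 = 245.
One-sided p ≈ 0.0678, which is ≥ 0.05, so fail to reject H₀.
The data do not give significant evidence that the true slope on admission severity score exceeds 0.318 days per unit, holding the other predictors fixed.

t = 1.4971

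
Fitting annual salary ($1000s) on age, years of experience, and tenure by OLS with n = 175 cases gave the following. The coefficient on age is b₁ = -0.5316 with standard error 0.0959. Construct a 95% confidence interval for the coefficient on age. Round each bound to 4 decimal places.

(-0.7209, -0.3423)

df = n − k − 1 = 175 − 3 − 1 = 171.
t* = t_{0.025, 171} = 1.973934.
Margin = t* × SE = 1.973934 × 0.0959 = 0.189300.
CI: -0.5316 ± 0.189300 → (-0.7209, -0.3423).
With 95% confidence, each one-unit increase in age is associated with a change of between -0.7209 and -0.3423 $1000s in annual salary, holding the other predictors fixed.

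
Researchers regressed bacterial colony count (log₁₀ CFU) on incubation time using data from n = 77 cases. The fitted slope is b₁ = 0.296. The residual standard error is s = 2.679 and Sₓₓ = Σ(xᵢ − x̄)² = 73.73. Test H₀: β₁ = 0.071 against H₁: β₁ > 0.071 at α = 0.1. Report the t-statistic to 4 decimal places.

SE(b₁) = s/√Sₓₓ = 2.679/√73.73 = 0.311997.
t = (0.296 − 0.071) / 0.311997 = 0.7212.
df = n − 2 = 75.
One-sided p ≈ 0.2365, which is ≥ 0.1, so fail to reject H₀.
The data do not give significant evidence that the true slope on incubation time exceeds 0.071 log₁₀ CFU per unit.

t = 0.7212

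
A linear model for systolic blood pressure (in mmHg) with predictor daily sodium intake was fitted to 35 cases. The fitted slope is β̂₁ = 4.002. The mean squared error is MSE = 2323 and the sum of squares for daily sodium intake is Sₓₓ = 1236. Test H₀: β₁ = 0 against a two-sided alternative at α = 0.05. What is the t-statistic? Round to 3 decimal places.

SE(β̂₁) = √(MSE/Sₓₓ) = √(2323/1236) = 1.37093.
t = 4.002 / 1.37093 = 2.919.
df = n − 2 = 33.
Two-sided p ≈ 0.0063, which is < 0.05, so reject H₀.
There is evidence that daily sodium intake is associated with systolic blood pressure.

t = 2.919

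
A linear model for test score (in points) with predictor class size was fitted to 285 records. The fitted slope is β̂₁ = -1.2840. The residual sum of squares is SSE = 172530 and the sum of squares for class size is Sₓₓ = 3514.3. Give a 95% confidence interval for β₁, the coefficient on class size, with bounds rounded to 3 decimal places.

(-2.104, -0.464)

MSE = SSE/(n − 2) = 172530/283 = 609.647.
SE(β̂₁) = √(MSE/Sₓₓ) = √(609.647/3514.3) = 0.416504.
df = n − 2 = 283.
t* = t_{0.025, 283} = 1.968382.
Margin = t* × SE = 1.968382 × 0.416504 = 0.81984.
CI: -1.2840 ± 0.81984 → (-2.104, -0.464).
With 95% confidence, each one-unit increase in class size is associated with a change of between -2.104 and -0.464 points in test score.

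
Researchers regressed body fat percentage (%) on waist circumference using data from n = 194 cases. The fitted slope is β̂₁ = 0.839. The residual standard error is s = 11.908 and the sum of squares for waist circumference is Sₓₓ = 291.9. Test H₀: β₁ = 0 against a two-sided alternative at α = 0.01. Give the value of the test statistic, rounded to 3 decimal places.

SE(β̂₁) = s/√Sₓₓ = 11.908/√291.9 = 0.696982.
t = 0.839 / 0.696982 = 1.204.
df = n − 2 = 192.
Two-sided p ≈ 0.2302, which is ≥ 0.01, so fail to reject H₀.
The data do not give significant evidence of an association between waist circumference and body fat percentage.

t = 1.204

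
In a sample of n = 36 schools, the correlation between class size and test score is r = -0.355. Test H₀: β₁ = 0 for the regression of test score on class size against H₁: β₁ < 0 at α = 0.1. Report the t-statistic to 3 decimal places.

t = r·√(n − 2)/√(1 − r²) = -0.355·√34/√0.873975 = -2.214.
df = n − 2 = 34.
One-sided p ≈ 0.0168, which is < 0.1, so reject H₀.
There is evidence of a linear association between class size and test score.

t = -2.214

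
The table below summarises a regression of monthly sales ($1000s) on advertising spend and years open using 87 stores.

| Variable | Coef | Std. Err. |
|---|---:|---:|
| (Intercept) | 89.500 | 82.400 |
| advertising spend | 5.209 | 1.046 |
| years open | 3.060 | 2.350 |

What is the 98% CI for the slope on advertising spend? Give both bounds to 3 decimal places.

Read off: b = 5.209, SE = 1.046 for advertising spend.
df = n − k − 1 = 87 − 2 − 1 = 84.
t* = t_{0.01, 84} = 2.371564.
Margin = t* × SE = 2.371564 × 1.046 = 2.48066.
CI: 5.209 ± 2.48066 → (2.728, 7.690).

(2.728, 7.690)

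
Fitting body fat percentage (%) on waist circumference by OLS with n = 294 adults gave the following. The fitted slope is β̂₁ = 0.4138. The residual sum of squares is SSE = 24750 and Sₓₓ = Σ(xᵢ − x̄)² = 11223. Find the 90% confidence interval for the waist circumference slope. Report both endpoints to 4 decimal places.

MSE = SSE/(n − 2) = 24750/292 = 84.7603.
SE(β̂₁) = √(MSE/Sₓₓ) = √(84.7603/11223) = 0.0869044.
df = n − 2 = 292.
t* = t_{0.05, 292} = 1.650089.
Margin = t* × SE = 1.650089 × 0.0869044 = 0.143400.
CI: 0.4138 ± 0.143400 → (0.2704, 0.5572).
With 90% confidence, each one-unit increase in waist circumference is associated with a change of between 0.2704 and 0.5572 % in body fat percentage.

(0.2704, 0.5572)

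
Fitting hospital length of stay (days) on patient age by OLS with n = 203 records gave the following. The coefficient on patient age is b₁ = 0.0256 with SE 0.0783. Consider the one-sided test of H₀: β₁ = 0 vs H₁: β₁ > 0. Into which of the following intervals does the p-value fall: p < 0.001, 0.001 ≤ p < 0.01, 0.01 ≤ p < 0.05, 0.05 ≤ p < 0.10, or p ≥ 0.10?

p ≥ 0.10

t = 0.0256 / 0.0783 = 0.327.
df = n − 2 = 203 − 2 = 201.
One-sided p = P(T_{201} > t) ≈ 0.3720.
So p ≥ 0.10.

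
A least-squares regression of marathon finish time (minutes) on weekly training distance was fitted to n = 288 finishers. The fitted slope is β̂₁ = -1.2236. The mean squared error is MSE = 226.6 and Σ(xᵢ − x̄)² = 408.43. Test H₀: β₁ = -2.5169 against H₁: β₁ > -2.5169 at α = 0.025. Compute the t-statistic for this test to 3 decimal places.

t = 1.736

SE(β̂₁) = √(MSE/Sₓₓ) = √(226.6/408.43) = 0.744854.
t = (-1.2236 − (-2.5169)) / 0.744854 = 1.736.
df = n − 2 = 286.
One-sided p ≈ 0.0418, which is ≥ 0.025, so fail to reject H₀.
The data do not give significant evidence that the true slope on weekly training distance exceeds -2.5169 minutes per unit.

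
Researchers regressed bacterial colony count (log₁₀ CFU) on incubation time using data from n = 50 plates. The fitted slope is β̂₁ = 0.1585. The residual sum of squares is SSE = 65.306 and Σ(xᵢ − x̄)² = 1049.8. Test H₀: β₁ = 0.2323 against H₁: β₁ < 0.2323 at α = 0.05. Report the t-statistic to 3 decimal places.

t = -2.050

MSE = SSE/(n − 2) = 65.306/48 = 1.36054.
SE(β̂₁) = √(MSE/Sₓₓ) = √(1.36054/1049.8) = 0.036.
t = (0.1585 − 0.2323) / 0.036 = -2.050.
df = n − 2 = 48.
One-sided p ≈ 0.0229, which is < 0.05, so reject H₀.
There is evidence that the true slope on incubation time is below 0.2323 log₁₀ CFU per unit.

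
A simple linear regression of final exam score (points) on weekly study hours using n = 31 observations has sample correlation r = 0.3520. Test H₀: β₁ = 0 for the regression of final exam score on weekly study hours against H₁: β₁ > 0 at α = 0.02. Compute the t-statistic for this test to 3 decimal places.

t = 2.025

t = r·√(n − 2)/√(1 − r²) = 0.3520·√29/√0.876096 = 2.025.
df = n − 2 = 29.
One-sided p ≈ 0.0261, which is ≥ 0.02, so fail to reject H₀.
The data do not give significant evidence of a linear association between weekly study hours and final exam score.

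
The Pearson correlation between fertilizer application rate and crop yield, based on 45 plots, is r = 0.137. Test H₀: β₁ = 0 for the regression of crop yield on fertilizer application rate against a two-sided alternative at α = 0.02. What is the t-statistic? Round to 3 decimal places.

t = 0.907

t = r·√(n − 2)/√(1 − r²) = 0.137·√43/√0.981231 = 0.907.
df = n − 2 = 43.
Two-sided p ≈ 0.3695, which is ≥ 0.02, so fail to reject H₀.
The data do not give significant evidence of a linear association between fertilizer application rate and crop yield.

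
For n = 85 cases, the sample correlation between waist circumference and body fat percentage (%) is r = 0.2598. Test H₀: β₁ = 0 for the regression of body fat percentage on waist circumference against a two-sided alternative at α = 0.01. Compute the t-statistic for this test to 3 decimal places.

t = r·√(n − 2)/√(1 − r²) = 0.2598·√83/√0.932504 = 2.451.
df = n − 2 = 83.
Two-sided p ≈ 0.0163, which is ≥ 0.01, so fail to reject H₀.
The data do not give significant evidence of a linear association between waist circumference and body fat percentage.

t = 2.451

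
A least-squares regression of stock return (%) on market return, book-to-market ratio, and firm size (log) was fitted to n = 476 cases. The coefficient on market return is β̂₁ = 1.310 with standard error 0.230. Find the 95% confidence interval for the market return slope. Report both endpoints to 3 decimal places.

(0.858, 1.762)

df = n − k − 1 = 476 − 3 − 1 = 472.
t* = t_{0.025, 472} = 1.965003.
Margin = t* × SE = 1.965003 × 0.230 = 0.45195.
CI: 1.310 ± 0.45195 → (0.858, 1.762).
With 95% confidence, each one-unit increase in market return is associated with a change of between 0.858 and 1.762 % in stock return, holding the other predictors fixed.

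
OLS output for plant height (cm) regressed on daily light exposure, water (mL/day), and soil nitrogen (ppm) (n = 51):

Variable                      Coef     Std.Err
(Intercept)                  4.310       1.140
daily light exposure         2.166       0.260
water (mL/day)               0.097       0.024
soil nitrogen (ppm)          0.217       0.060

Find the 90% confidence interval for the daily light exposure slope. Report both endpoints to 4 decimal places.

(1.7297, 2.6023)

Read off: b = 2.166, SE = 0.260 for daily light exposure.
df = n − k − 1 = 51 − 3 − 1 = 47.
t* = t_{0.05, 47} = 1.677927.
Margin = t* × SE = 1.677927 × 0.260 = 0.436261.
CI: 2.166 ± 0.436261 → (1.7297, 2.6023).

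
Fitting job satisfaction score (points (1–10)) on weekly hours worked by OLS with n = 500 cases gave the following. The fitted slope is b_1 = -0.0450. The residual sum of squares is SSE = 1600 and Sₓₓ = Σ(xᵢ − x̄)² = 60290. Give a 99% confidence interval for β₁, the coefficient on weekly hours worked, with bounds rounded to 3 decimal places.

(-0.064, -0.026)

MSE = SSE/(n − 2) = 1600/498 = 3.21285.
SE(b_1) = √(MSE/Sₓₓ) = √(3.21285/60290) = 0.0073.
df = n − 2 = 498.
t* = t_{0.005, 498} = 2.585738.
Margin = t* × SE = 2.585738 × 0.0073 = 0.01888.
CI: -0.0450 ± 0.01888 → (-0.064, -0.026).
With 99% confidence, each one-unit increase in weekly hours worked is associated with a change of between -0.064 and -0.026 points (1–10) in job satisfaction score.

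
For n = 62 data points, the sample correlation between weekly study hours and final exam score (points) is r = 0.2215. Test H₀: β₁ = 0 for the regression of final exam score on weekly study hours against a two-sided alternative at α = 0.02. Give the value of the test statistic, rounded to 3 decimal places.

t = 1.759

t = r·√(n − 2)/√(1 − r²) = 0.2215·√60/√0.950938 = 1.759.
df = n − 2 = 60.
Two-sided p ≈ 0.0836, which is ≥ 0.02, so fail to reject H₀.
The data do not give significant evidence of a linear association between weekly study hours and final exam score.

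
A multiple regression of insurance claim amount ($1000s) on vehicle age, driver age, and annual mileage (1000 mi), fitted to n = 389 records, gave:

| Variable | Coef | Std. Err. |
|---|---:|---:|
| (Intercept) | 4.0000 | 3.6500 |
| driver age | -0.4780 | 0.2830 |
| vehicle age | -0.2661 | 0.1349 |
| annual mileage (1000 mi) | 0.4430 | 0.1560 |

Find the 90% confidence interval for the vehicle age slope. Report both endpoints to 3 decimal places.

Read off: b = -0.2661, SE = 0.1349 for vehicle age.
df = n − k − 1 = 389 − 3 − 1 = 385.
t* = t_{0.05, 385} = 1.648821.
Margin = t* × SE = 1.648821 × 0.1349 = 0.22243.
CI: -0.2661 ± 0.22243 → (-0.489, -0.044).

(-0.489, -0.044)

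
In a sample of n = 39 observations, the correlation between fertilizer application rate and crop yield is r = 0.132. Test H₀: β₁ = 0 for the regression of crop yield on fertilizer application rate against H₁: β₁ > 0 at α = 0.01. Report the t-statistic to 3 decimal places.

t = r·√(n − 2)/√(1 − r²) = 0.132·√37/√0.982576 = 0.810.
df = n − 2 = 37.
One-sided p ≈ 0.2116, which is ≥ 0.01, so fail to reject H₀.
The data do not give significant evidence of a linear association between fertilizer application rate and crop yield.

t = 0.810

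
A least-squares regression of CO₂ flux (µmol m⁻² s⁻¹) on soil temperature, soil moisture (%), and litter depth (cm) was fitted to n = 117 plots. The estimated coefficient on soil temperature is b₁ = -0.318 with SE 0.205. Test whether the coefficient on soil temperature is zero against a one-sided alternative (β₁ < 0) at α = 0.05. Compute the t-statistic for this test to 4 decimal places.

t = -1.5512

H₀: β₁ = 0 vs H₁: β₁ < 0.
t = (b₁ − β₁⁰)/SE = -0.318 / 0.205 = -1.5512.
df = n − k − 1 = 117 − 3 − 1 = 113.
One-sided p ≈ 0.0618, which is ≥ 0.05, so fail to reject H₀.
The data do not give significant evidence that the true slope on soil temperature is negative, holding the other predictors fixed.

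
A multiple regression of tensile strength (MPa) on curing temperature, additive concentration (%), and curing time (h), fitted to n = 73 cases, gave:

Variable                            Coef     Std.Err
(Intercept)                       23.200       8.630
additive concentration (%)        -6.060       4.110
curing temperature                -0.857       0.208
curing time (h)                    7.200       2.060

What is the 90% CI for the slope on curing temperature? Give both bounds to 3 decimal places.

Read off: b = -0.857, SE = 0.208 for curing temperature.
df = n − k − 1 = 73 − 3 − 1 = 69.
t* = t_{0.05, 69} = 1.667239.
Margin = t* × SE = 1.667239 × 0.208 = 0.34679.
CI: -0.857 ± 0.34679 → (-1.204, -0.510).

(-1.204, -0.510)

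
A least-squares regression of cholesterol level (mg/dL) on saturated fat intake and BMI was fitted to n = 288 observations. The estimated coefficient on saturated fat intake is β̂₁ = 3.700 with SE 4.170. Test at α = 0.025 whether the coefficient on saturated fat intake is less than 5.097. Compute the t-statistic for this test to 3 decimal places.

t = -0.335

H₀: β₁ = 5.097 vs H₁: β₁ < 5.097.
t = (β̂₁ − β₁⁰)/SE = (3.700 − 5.097) / 4.170 = -0.335.
df = n − k − 1 = 288 − 2 − 1 = 285.
One-sided p ≈ 0.3689, which is ≥ 0.025, so fail to reject H₀.
The data do not give significant evidence that the true slope on saturated fat intake is below 5.097 mg/dL per unit, holding the other predictors fixed.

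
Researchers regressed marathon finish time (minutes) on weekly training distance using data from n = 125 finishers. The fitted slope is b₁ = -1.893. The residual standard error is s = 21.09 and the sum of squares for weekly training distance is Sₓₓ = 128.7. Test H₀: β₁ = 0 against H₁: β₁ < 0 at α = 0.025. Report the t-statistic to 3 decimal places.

SE(b₁) = s/√Sₓₓ = 21.09/√128.7 = 1.85903.
t = -1.893 / 1.85903 = -1.018.
df = n − 2 = 123.
One-sided p ≈ 0.1553, which is ≥ 0.025, so fail to reject H₀.
The data do not give significant evidence that the true slope on weekly training distance is negative.

t = -1.018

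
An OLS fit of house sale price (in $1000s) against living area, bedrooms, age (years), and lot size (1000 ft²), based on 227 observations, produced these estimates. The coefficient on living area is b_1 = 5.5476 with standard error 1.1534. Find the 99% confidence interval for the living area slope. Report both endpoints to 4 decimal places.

(2.5509, 8.5443)

df = n − k − 1 = 227 − 4 − 1 = 222.
t* = t_{0.005, 222} = 2.598156.
Margin = t* × SE = 2.598156 × 1.1534 = 2.996713.
CI: 5.5476 ± 2.996713 → (2.5509, 8.5443).
With 99% confidence, each one-unit increase in living area is associated with a change of between 2.5509 and 8.5443 $1000s in house sale price, holding the other predictors fixed.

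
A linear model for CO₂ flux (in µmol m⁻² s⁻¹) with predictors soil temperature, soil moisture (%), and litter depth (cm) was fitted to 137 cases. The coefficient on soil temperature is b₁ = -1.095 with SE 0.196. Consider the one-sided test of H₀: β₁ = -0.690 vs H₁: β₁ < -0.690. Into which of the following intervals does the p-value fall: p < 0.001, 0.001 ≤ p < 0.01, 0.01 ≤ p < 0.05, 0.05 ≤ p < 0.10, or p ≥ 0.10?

0.01 ≤ p < 0.05

t = (-1.095 − (-0.690)) / 0.196 = -2.066.
df = n − k − 1 = 137 − 3 − 1 = 133.
One-sided p = P(T_{133} < t) ≈ 0.0204.
So 0.01 ≤ p < 0.05.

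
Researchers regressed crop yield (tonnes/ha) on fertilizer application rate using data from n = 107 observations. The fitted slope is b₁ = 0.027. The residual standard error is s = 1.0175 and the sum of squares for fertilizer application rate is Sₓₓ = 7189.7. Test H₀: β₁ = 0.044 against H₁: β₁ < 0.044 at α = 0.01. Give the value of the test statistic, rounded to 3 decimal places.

t = -1.417

SE(b₁) = s/√Sₓₓ = 1.0175/√7189.7 = 0.0119999.
t = (0.027 − 0.044) / 0.0119999 = -1.417.
df = n − 2 = 105.
One-sided p ≈ 0.0798, which is ≥ 0.01, so fail to reject H₀.
The data do not give significant evidence that the true slope on fertilizer application rate is below 0.044 tonnes/ha per unit.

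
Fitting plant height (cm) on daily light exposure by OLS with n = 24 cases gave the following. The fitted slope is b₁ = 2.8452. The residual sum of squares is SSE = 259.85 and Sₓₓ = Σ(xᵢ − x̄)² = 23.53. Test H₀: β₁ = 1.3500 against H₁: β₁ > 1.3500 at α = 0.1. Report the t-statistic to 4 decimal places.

MSE = SSE/(n − 2) = 259.85/22 = 11.8114.
SE(b₁) = √(MSE/Sₓₓ) = √(11.8114/23.53) = 0.708499.
t = (2.8452 − 1.3500) / 0.708499 = 2.1104.
df = n − 2 = 22.
One-sided p ≈ 0.0232, which is < 0.1, so reject H₀.
There is evidence that the true slope on daily light exposure exceeds 1.3500 cm per unit.

t = 2.1104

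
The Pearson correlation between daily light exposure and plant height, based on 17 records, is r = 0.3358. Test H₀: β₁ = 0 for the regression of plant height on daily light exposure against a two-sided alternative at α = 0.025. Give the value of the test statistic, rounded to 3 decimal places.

t = 1.381

t = r·√(n − 2)/√(1 − r²) = 0.3358·√15/√0.887238 = 1.381.
df = n − 2 = 15.
Two-sided p ≈ 0.1876, which is ≥ 0.025, so fail to reject H₀.
The data do not give significant evidence of a linear association between daily light exposure and plant height.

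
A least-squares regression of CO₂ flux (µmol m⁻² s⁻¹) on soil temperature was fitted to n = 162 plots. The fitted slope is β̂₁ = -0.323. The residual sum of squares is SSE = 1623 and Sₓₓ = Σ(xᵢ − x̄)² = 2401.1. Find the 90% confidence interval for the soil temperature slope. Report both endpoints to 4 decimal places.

(-0.4305, -0.2155)

MSE = SSE/(n − 2) = 1623/160 = 10.1438.
SE(β̂₁) = √(MSE/Sₓₓ) = √(10.1438/2401.1) = 0.0649971.
df = n − 2 = 160.
t* = t_{0.05, 160} = 1.654433.
Margin = t* × SE = 1.654433 × 0.0649971 = 0.107533.
CI: -0.323 ± 0.107533 → (-0.4305, -0.2155).
With 90% confidence, each one-unit increase in soil temperature is associated with a change of between -0.4305 and -0.2155 µmol m⁻² s⁻¹ in CO₂ flux.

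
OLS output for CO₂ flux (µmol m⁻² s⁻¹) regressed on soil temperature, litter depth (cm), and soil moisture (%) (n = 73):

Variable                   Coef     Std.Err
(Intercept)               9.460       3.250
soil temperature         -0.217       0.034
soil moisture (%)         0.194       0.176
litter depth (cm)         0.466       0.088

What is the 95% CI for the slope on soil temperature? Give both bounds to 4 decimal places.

(-0.2848, -0.1492)

Read off: b = -0.217, SE = 0.034 for soil temperature.
df = n − k − 1 = 73 − 3 − 1 = 69.
t* = t_{0.025, 69} = 1.994945.
Margin = t* × SE = 1.994945 × 0.034 = 0.067828.
CI: -0.217 ± 0.067828 → (-0.2848, -0.1492).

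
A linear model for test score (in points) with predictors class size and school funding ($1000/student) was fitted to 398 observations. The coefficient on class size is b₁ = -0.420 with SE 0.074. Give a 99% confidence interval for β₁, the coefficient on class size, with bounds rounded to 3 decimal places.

df = n − k − 1 = 398 − 2 − 1 = 395.
t* = t_{0.005, 395} = 2.588333.
Margin = t* × SE = 2.588333 × 0.074 = 0.19154.
CI: -0.420 ± 0.19154 → (-0.612, -0.228).
With 99% confidence, each one-unit increase in class size is associated with a change of between -0.612 and -0.228 points in test score, holding the other predictors fixed.

(-0.612, -0.228)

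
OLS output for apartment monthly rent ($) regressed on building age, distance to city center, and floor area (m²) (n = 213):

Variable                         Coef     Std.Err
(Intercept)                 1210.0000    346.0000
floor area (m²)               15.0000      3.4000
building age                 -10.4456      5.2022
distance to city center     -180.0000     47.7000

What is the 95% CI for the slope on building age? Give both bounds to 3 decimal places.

(-20.701, -0.190)

Read off: b = -10.4456, SE = 5.2022 for building age.
df = n − k − 1 = 213 − 3 − 1 = 209.
t* = t_{0.025, 209} = 1.971379.
Margin = t* × SE = 1.971379 × 5.2022 = 10.25551.
CI: -10.4456 ± 10.25551 → (-20.701, -0.190).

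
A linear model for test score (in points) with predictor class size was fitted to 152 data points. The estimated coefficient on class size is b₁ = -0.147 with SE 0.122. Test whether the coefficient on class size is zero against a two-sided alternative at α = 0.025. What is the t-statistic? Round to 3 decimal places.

t = -1.205

H₀: β₁ = 0 vs H₁: β₁ ≠ 0.
t = (b₁ − β₁⁰)/SE = -0.147 / 0.122 = -1.205.
df = n − 2 = 152 − 2 = 150.
Two-sided p ≈ 0.2301, which is ≥ 0.025, so fail to reject H₀.
The data do not give significant evidence of an association between class size and test score.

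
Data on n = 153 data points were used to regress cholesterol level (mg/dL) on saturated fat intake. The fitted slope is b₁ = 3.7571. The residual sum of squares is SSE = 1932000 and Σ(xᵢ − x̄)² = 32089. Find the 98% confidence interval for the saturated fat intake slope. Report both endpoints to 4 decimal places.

(2.2724, 5.2418)

MSE = SSE/(n − 2) = 1932000/151 = 12794.7.
SE(b₁) = √(MSE/Sₓₓ) = √(12794.7/32089) = 0.631447.
df = n − 2 = 151.
t* = t_{0.01, 151} = 2.351297.
Margin = t* × SE = 2.351297 × 0.631447 = 1.484719.
CI: 3.7571 ± 1.484719 → (2.2724, 5.2418).
With 98% confidence, each one-unit increase in saturated fat intake is associated with a change of between 2.2724 and 5.2418 mg/dL in cholesterol level.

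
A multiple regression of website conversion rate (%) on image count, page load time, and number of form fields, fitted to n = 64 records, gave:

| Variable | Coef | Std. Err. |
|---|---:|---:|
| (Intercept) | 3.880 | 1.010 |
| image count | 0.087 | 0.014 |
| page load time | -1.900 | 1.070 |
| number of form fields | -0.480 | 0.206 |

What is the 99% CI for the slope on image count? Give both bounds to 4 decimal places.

(0.0498, 0.1242)

Read off: b = 0.087, SE = 0.014 for image count.
df = n − k − 1 = 64 − 3 − 1 = 60.
t* = t_{0.005, 60} = 2.660283.
Margin = t* × SE = 2.660283 × 0.014 = 0.037244.
CI: 0.087 ± 0.037244 → (0.0498, 0.1242).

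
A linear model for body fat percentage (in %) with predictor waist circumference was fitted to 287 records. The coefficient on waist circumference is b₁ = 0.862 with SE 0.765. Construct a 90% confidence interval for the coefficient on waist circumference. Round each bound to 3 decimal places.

df = n − 2 = 287 − 2 = 285.
t* = t_{0.05, 285} = 1.650218.
Margin = t* × SE = 1.650218 × 0.765 = 1.26242.
CI: 0.862 ± 1.26242 → (-0.400, 2.124).
With 90% confidence, each one-unit increase in waist circumference is associated with a change of between -0.400 and 2.124 % in body fat percentage.

(-0.400, 2.124)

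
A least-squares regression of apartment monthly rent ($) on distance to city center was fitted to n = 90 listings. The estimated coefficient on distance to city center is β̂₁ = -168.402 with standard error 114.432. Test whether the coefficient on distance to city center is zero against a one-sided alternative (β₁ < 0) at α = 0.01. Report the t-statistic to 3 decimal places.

t = -1.472

H₀: β₁ = 0 vs H₁: β₁ < 0.
t = (β̂₁ − β₁⁰)/SE = -168.402 / 114.432 = -1.472.
df = n − 2 = 90 − 2 = 88.
One-sided p ≈ 0.0723, which is ≥ 0.01, so fail to reject H₀.
The data do not give significant evidence that the true slope on distance to city center is negative.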